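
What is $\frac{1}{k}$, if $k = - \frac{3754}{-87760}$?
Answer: $\frac{43880}{1877} \approx 23.378$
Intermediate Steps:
$k = \frac{1877}{43880}$ ($k = \left(-3754\right) \left(- \frac{1}{87760}\right) = \frac{1877}{43880} \approx 0.042776$)
$\frac{1}{k} = \frac{1}{\frac{1877}{43880}} = \frac{43880}{1877}$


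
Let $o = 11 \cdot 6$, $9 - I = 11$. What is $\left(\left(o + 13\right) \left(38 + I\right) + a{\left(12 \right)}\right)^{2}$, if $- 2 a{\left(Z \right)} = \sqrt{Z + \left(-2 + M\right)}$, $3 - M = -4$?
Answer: $\frac{\left(5688 - \sqrt{17}\right)^{2}}{4} \approx 8.0766 \cdot 10^{6}$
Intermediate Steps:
$M = 7$ ($M = 3 - -4 = 3 + 4 = 7$)
$I = -2$ ($I = 9 - 11 = -2$)
$o = 66$
$a{\left(Z \right)} = - \frac{\sqrt{5 + Z}}{2}$ ($a{\left(Z \right)} = - \frac{\sqrt{Z + \left(-2 + 7\right)}}{2} = - \frac{\sqrt{Z + 5}}{2} = - \frac{\sqrt{5 + Z}}{2}$)
$\left(\left(o + 13\right) \left(38 + I\right) + a{\left(12 \right)}\right)^{2} = \left(\left(66 + 13\right) \left(38 - 2\right) - \frac{\sqrt{5 + 12}}{2}\right)^{2} = \left(79 \cdot 36 - \frac{\sqrt{17}}{2}\right)^{2} = \left(2844 - \frac{\sqrt{17}}{2}\right)^{2}$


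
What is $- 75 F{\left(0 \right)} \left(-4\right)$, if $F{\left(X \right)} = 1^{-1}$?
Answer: $300$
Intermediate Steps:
$F{\left(X \right)} = 1$
$- 75 F{\left(0 \right)} \left(-4\right) = \left(-75\right) 1 \left(-4\right) = \left(-75\right) \left(-4\right) = 300$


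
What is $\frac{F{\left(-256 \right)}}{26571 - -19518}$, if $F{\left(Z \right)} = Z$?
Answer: $- \frac{256}{46089} \approx -0.0055545$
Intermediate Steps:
$\frac{F{\left(-256 \right)}}{26571 - -19518} = - \frac{256}{26571 - -19518} = - \frac{256}{26571 + 19518} = - \frac{256}{46089}$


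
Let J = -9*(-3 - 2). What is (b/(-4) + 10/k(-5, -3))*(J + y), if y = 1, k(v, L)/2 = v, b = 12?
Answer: -184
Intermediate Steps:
k(v, L) = 2*v
J = 45 (J = -9*(-5) = 45)
(b/(-4) + 10/k(-5, -3))*(J + y) = (12/(-4) + 10/((2*(-5))))*(45 + 1) = (12*(-¼) + 10/(-10))*46 = (-3 + 10*(-⅒))*46 = (-3 - 1)*46 = -4*46 = -184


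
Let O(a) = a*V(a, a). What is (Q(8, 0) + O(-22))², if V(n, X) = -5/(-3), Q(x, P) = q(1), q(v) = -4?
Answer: 14884/9 ≈ 1653.8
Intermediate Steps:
Q(x, P) = -4
V(n, X) = 5/3 (V(n, X) = -5*(-⅓) = 5/3)
O(a) = 5*a/3 (O(a) = a*(5/3) = 5*a/3)
(Q(8, 0) + O(-22))² = (-4 + (5/3)*(-22))² = (-4 - 110/3)² = (-122/3)² = 14884/9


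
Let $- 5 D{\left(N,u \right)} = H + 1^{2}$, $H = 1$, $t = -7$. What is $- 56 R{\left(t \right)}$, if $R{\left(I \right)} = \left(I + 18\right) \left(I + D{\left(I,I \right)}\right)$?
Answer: $\frac{22792}{5} \approx 4558.4$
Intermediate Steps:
$D{\left(N,u \right)} = - \frac{2}{5}$ ($D{\left(N,u \right)} = - \frac{1 + 1^{2}}{5} = - \frac{1 + 1}{5} = \left(- \frac{1}{5}\right) 2 = - \frac{2}{5}$)
$R{\left(I \right)} = \left(18 + I\right) \left(- \frac{2}{5} + I\right)$ ($R{\left(I \right)} = \left(I + 18\right) \left(I - \frac{2}{5}\right) = \left(18 + I\right) \left(- \frac{2}{5} + I\right)$)
$- 56 R{\left(t \right)} = - 56 \left(- \frac{36}{5} + \left(-7\right)^{2} + \frac{88}{5} \left(-7\right)\right) = - 56 \left(- \frac{36}{5} + 49 - \frac{616}{5}\right) = \left(-56\right) \left(- \frac{407}{5}\right) = \frac{22792}{5}$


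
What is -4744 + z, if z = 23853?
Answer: 19109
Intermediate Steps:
-4744 + z = -4744 + 23853 = 19109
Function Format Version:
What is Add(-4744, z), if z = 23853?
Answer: 19109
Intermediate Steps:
Add(-4744, z) = Add(-4744, 23853) = 19109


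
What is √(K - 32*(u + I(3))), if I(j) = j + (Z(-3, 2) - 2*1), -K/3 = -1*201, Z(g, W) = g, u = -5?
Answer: √827 ≈ 28.758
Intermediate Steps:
K = 603 (K = -(-3)*201 = -3*(-201) = 603)
I(j) = -5 + j (I(j) = j + (-3 - 2*1) = j + (-3 - 2) = j - 5 = -5 + j)
√(K - 32*(u + I(3))) = √(603 - 32*(-5 + (-5 + 3))) = √(603 - 32*(-5 - 2)) = √(603 - 32*(-7)) = √(603 + 224) = √827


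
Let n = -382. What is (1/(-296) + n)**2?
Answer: 12785503329/87616 ≈ 1.4593e+5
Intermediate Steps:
(1/(-296) + n)**2 = (1/(-296) - 382)**2 = (-1/296 - 382)**2 = (-113073/296)**2 = 12785503329/87616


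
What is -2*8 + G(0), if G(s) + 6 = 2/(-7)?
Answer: -156/7 ≈ -22.286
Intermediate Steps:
G(s) = -44/7 (G(s) = -6 + 2/(-7) = -6 + 2*(-⅐) = -6 - 2/7 = -44/7)
-2*8 + G(0) = -2*8 - 44/7 = -16 - 44/7 = -156/7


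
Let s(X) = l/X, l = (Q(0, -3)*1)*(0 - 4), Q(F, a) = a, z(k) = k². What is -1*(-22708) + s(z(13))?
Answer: 3837664/169 ≈ 22708.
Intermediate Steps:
l = 12 (l = (-3*1)*(0 - 4) = -3*(-4) = 12)
s(X) = 12/X
-1*(-22708) + s(z(13)) = -1*(-22708) + 12/(13²) = 22708 + 12/169 = 3837664/169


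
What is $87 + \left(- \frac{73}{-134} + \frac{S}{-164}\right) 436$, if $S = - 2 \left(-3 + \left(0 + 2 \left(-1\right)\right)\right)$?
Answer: $\frac{818433}{2747} \approx 297.94$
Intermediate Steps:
$S = 10$ ($S = - 2 \left(-3 + \left(0 - 2\right)\right) = - 2 \left(-3 - 2\right) = \left(-2\right) \left(-5\right) = 10$)
$87 + \left(- \frac{73}{-134} + \frac{S}{-164}\right) 436 = 87 + \left(- \frac{73}{-134} + \frac{10}{-164}\right) 436 = 87 + \left(\left(-73\right) \left(- \frac{1}{134}\right) + 10 \left(- \frac{1}{164}\right)\right) 436 = 87 + \left(\frac{73}{134} - \frac{5}{82}\right) 436 = 87 + \frac{1329}{2747} \cdot 436 = 87 + \frac{579444}{2747} = \frac{818433}{2747}$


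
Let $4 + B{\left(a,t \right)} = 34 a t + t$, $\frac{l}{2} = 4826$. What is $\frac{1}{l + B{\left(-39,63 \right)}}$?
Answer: $- \frac{1}{73827} \approx -1.3545 \cdot 10^{-5}$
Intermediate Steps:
$l = 9652$ ($l = 2 \cdot 4826 = 9652$)
$B{\left(a,t \right)} = -4 + t + 34 a t$ ($B{\left(a,t \right)} = -4 + \left(34 a t + t\right) = -4 + \left(t + 34 a t\right) = -4 + t + 34 a t$)
$\frac{1}{l + B{\left(-39,63 \right)}} = \frac{1}{9652 + \left(-4 + 63 + 34 \left(-39\right) 63\right)} = \frac{1}{9652 - 83479} = \frac{1}{-73827} = - \frac{1}{73827}$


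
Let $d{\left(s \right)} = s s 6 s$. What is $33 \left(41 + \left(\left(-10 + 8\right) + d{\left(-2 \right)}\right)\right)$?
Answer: $-297$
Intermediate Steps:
$d{\left(s \right)} = 6 s^{3}$ ($d{\left(s \right)} = s 6 s s = 6 s^{2} s = 6 s^{3}$)
$33 \left(41 + \left(\left(-10 + 8\right) + d{\left(-2 \right)}\right)\right) = 33 \left(41 + \left(\left(-10 + 8\right) + 6 \left(-2\right)^{3}\right)\right) = 33 \left(41 + \left(-2 + 6 \left(-8\right)\right)\right) = 33 \left(41 - 50\right) = 33 \left(-9\right) = -297$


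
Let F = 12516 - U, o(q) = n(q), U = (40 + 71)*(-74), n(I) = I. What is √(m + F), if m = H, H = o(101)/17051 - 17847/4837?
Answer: 5*√19513544018747422/4851511 ≈ 143.97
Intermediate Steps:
U = -8214 (U = 111*(-74) = -8214)
o(q) = q
H = -303820660/82475687 (H = 101/17051 - 17847/4837 = -303820660/82475687 ≈ -3.6838)
m = -303820660/82475687 ≈ -3.6838
F = 20730 (F = 12516 - 1*(-8214) = 12516 + 8214 = 20730)
√(m + F) = √(-303820660/82475687 + 20730) = √(1709417170850/82475687) = 5*√19513544018747422/4851511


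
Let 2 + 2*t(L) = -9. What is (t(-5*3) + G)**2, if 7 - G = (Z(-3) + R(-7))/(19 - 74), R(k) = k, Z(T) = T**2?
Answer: 28561/12100 ≈ 2.3604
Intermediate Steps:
t(L) = -11/2 (t(L) = -1 + (1/2)*(-9) = -1 - 9/2 = -11/2)
G = 387/55 (G = 7 - ((-3)**2 - 7)/(19 - 74) = 7 - (9 - 7)/(-55) = 7 - 2*(-1)/55 = 7 - 1*(-2/55) = 7 + 2/55 = 387/55 ≈ 7.0364)
(t(-5*3) + G)**2 = (-11/2 + 387/55)**2 = (169/110)**2 = 28561/12100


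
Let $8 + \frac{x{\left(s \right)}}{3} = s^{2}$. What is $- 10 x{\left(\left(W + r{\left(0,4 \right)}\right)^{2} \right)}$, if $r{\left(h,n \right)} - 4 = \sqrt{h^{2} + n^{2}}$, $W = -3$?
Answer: $-18510$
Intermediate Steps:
$r{\left(h,n \right)} = 4 + \sqrt{h^{2} + n^{2}}$
$x{\left(s \right)} = -24 + 3 s^{2}$
$- 10 x{\left(\left(W + r{\left(0,4 \right)}\right)^{2} \right)} = - 10 \left(-24 + 3 \left(\left(-3 + \left(4 + \sqrt{0^{2} + 4^{2}}\right)\right)^{2}\right)^{2}\right) = - 10 \left(-24 + 3 \left(\left(-3 + \left(4 + \sqrt{0 + 16}\right)\right)^{2}\right)^{2}\right) = - 10 \left(-24 + 3 \left(\left(-3 + \left(4 + \sqrt{16}\right)\right)^{2}\right)^{2}\right) = - 10 \left(-24 + 3 \left(\left(-3 + \left(4 + 4\right)\right)^{2}\right)^{2}\right) = - 10 \left(-24 + 3 \left(\left(-3 + 8\right)^{2}\right)^{2}\right) = - 10 \left(-24 + 3 \left(5^{2}\right)^{2}\right) = - 10 \left(-24 + 3 \cdot 25^{2}\right) = - 10 \left(-24 + 3 \cdot 625\right) = - 10 \left(-24 + 1875\right) = \left(-10\right) 1851 = -18510$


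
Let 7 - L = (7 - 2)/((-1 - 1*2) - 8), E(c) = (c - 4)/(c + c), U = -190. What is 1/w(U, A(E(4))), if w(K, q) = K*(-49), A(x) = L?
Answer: 1/9310 ≈ 0.00010741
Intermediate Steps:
E(c) = (-4 + c)/(2*c) (E(c) = (-4 + c)/((2*c)) = (-4 + c)*(1/(2*c)) = (-4 + c)/(2*c))
L = 82/11 (L = 7 - (7 - 2)/((-1 - 1*2) - 8) = 7 - 5/((-1 - 2) - 8) = 7 - 5/(-3 - 8) = 7 - 5/(-11) = 7 - 5*(-1)/11 = 7 - 1*(-5/11) = 7 + 5/11 = 82/11 ≈ 7.4545)
A(x) = 82/11
w(K, q) = -49*K
1/w(U, A(E(4))) = 1/(-49*(-190)) = 1/9310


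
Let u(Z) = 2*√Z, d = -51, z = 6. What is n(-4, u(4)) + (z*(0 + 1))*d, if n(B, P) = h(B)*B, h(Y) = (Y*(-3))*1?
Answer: -354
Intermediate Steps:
h(Y) = -3*Y (h(Y) = -3*Y*1 = -3*Y)
n(B, P) = -3*B² (n(B, P) = (-3*B)*B = -3*B²)
n(-4, u(4)) + (z*(0 + 1))*d = -3*(-4)² + (6*(0 + 1))*(-51) = -3*16 + (6*1)*(-51) = -48 + 6*(-51) = -48 - 306 = -354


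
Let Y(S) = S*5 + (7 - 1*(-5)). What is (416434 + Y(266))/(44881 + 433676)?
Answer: 417776/478557 ≈ 0.87299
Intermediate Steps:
Y(S) = 12 + 5*S (Y(S) = 5*S + (7 + 5) = 5*S + 12 = 12 + 5*S)
(416434 + Y(266))/(44881 + 433676) = (416434 + (12 + 5*266))/(44881 + 433676) = (416434 + (12 + 1330))/478557 = (416434 + 1342)*(1/478557) = 417776*(1/478557) = 417776/478557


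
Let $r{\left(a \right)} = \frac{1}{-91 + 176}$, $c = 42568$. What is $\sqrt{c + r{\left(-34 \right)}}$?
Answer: $\frac{\sqrt{307553885}}{85} \approx 206.32$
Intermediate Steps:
$r{\left(a \right)} = \frac{1}{85}$
$\sqrt{c + r{\left(-34 \right)}} = \sqrt{42568 + \frac{1}{85}} = \sqrt{\frac{3618281}{85}} = \frac{\sqrt{307553885}}{85}$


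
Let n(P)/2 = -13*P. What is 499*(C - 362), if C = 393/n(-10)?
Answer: -46769773/260 ≈ -1.7988e+5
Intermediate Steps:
n(P) = -26*P (n(P) = 2*(-13*P) = -26*P)
C = 393/260 (C = 393/((-26*(-10))) = 393/260 ≈ 1.5115)
499*(C - 362) = 499*(393/260 - 362) = 499*(-93727/260) = -46769773/260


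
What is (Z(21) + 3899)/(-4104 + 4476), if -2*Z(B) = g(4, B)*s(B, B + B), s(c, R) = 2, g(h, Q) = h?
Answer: 3895/372 ≈ 10.470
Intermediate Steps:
Z(B) = -4 (Z(B) = -2*2 = -½*8 = -4)
(Z(21) + 3899)/(-4104 + 4476) = (-4 + 3899)/(-4104 + 4476) = 3895/372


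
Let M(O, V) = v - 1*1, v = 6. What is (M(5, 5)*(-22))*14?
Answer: -1540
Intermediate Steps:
M(O, V) = 5 (M(O, V) = 6 - 1*1 = 6 - 1 = 5)
(M(5, 5)*(-22))*14 = (5*(-22))*14 = -110*14 = -1540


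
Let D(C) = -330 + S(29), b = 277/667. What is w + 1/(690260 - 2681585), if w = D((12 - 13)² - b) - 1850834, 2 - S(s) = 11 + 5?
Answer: -3686297030851/1991325 ≈ -1.8512e+6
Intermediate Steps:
S(s) = -14 (S(s) = 2 - (11 + 5) = 2 - 1*16 = 2 - 16 = -14)
b = 277/667 (b = 277*(1/667) = 277/667 ≈ 0.41529)
D(C) = -344 (D(C) = -330 - 14 = -344)
w = -1851178 (w = -344 - 1850834 = -1851178)
w + 1/(690260 - 2681585) = -1851178 + 1/(690260 - 2681585) = -1851178 + 1/(-1991325) = -1851178 - 1/1991325 = -3686297030851/1991325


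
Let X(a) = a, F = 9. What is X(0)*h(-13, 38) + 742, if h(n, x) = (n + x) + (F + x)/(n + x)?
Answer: 742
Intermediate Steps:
h(n, x) = n + x + (9 + x)/(n + x) (h(n, x) = (n + x) + (9 + x)/(n + x) = n + x + (9 + x)/(n + x))
X(0)*h(-13, 38) + 742 = 0*((9 + 38 + (-13)² + 38² + 2*(-13)*38)/(-13 + 38)) + 742 = 0*((9 + 38 + 169 + 1444 - 988)/25) + 742 = 0*((1/25)*672) + 742 = 0*(672/25) + 742 = 0 + 742 = 742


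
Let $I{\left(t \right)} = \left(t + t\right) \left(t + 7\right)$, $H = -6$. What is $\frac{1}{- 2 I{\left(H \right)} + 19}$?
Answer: $\frac{1}{43} \approx 0.023256$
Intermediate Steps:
$I{\left(t \right)} = 2 t \left(7 + t\right)$
$\frac{1}{- 2 I{\left(H \right)} + 19} = \frac{1}{- 2 \cdot 2 \left(-6\right) \left(7 - 6\right) + 19} = \frac{1}{- 2 \cdot 2 \left(-6\right) 1 + 19} = \frac{1}{\left(-2\right) \left(-12\right) + 19} = \frac{1}{24 + 19} = \frac{1}{43}$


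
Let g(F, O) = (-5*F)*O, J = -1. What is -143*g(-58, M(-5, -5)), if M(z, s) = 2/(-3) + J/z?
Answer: 58058/3 ≈ 19353.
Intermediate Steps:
M(z, s) = -⅔ - 1/z (M(z, s) = 2/(-3) - 1/z = 2*(-⅓) - 1/z = -⅔ - 1/z)
g(F, O) = -5*F*O
-143*g(-58, M(-5, -5)) = -(-715)*(-58)*(-⅔ - 1/(-5)) = -(-715)*(-58)*(-⅔ - 1*(-⅕)) = -(-715)*(-58)*(-⅔ + ⅕) = -(-715)*(-58)*(-7)/15 = -143*(-406/3) = 58058/3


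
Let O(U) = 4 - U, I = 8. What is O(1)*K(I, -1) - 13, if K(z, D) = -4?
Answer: -25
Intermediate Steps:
O(1)*K(I, -1) - 13 = (4 - 1*1)*(-4) - 13 = (4 - 1)*(-4) - 13 = 3*(-4) - 13 = -12 - 13 = -25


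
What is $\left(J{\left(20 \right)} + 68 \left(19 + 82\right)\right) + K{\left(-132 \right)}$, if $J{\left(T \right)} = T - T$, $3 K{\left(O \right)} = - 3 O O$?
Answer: $-10556$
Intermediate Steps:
$K{\left(O \right)} = - O^{2}$ ($K{\left(O \right)} = \frac{- 3 O O}{3} = \frac{\left(-3\right) O^{2}}{3} = - O^{2}$)
$J{\left(T \right)} = 0$
$\left(J{\left(20 \right)} + 68 \left(19 + 82\right)\right) + K{\left(-132 \right)} = \left(0 + 68 \left(19 + 82\right)\right) - \left(-132\right)^{2} = \left(0 + 68 \cdot 101\right) - 17424 = \left(0 + 6868\right) - 17424 = 6868 - 17424 = -10556$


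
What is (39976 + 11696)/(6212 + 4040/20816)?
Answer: 44816848/5388043 ≈ 8.3178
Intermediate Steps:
(39976 + 11696)/(6212 + 4040/20816) = 51672/(6212 + 4040*(1/20816)) = 51672/(6212 + 505/2602) = 51672/(16164129/2602) = 51672*(2602/16164129) = 44816848/5388043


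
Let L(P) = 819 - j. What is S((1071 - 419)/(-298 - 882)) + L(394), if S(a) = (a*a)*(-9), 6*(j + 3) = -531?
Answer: 157994283/174050 ≈ 907.75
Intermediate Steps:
j = -183/2 (j = -3 + (⅙)*(-531) = -3 - 177/2 = -183/2 ≈ -91.500)
L(P) = 1821/2 (L(P) = 819 - 1*(-183/2) = 819 + 183/2 = 1821/2)
S(a) = -9*a² (S(a) = a²*(-9) = -9*a²)
S((1071 - 419)/(-298 - 882)) + L(394) = -9*(1071 - 419)²/(-298 - 882)² + 1821/2 = -9*(652/(-1180))² + 1821/2 = -9*(652*(-1/1180))² + 1821/2 = -9*(-163/295)² + 1821/2 = -9*26569/87025 + 1821/2 = -239121/87025 + 1821/2 = 157994283/174050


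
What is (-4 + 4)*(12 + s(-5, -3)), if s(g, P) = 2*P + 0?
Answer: 0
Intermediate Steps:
s(g, P) = 2*P
(-4 + 4)*(12 + s(-5, -3)) = (-4 + 4)*(12 + 2*(-3)) = 0*(12 - 6) = 0*6 = 0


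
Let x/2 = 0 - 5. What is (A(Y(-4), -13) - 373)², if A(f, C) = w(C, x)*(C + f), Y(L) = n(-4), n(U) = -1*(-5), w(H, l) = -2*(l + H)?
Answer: 549081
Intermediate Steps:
x = -10 (x = 2*(0 - 5) = 2*(-5) = -10)
w(H, l) = -2*H - 2*l (w(H, l) = -2*(H + l) = -2*H - 2*l)
n(U) = 5
Y(L) = 5
A(f, C) = (20 - 2*C)*(C + f) (A(f, C) = (-2*C - 2*(-10))*(C + f) = (-2*C + 20)*(C + f) = (20 - 2*C)*(C + f))
(A(Y(-4), -13) - 373)² = (-2*(-10 - 13)*(-13 + 5) - 373)² = (-2*(-23)*(-8) - 373)² = (-368 - 373)² = (-741)² = 549081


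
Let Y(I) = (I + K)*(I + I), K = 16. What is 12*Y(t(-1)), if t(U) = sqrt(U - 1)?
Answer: -48 + 384*I*sqrt(2) ≈ -48.0 + 543.06*I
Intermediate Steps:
t(U) = sqrt(-1 + U)
Y(I) = 2*I*(16 + I) (Y(I) = (I + 16)*(I + I) = (16 + I)*(2*I) = 2*I*(16 + I))
12*Y(t(-1)) = 12*(2*sqrt(-1 - 1)*(16 + sqrt(-1 - 1))) = 12*(2*sqrt(-2)*(16 + sqrt(-2))) = 12*(2*(I*sqrt(2))*(16 + I*sqrt(2))) = 12*(2*I*sqrt(2)*(16 + I*sqrt(2))) = 24*I*sqrt(2)*(16 + I*sqrt(2))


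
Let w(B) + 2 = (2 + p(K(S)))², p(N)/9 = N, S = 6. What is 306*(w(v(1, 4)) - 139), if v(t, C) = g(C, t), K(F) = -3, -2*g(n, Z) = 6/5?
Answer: 148104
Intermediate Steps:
g(n, Z) = -⅗ (g(n, Z) = -3/5 = -½*6/5 = -⅗)
v(t, C) = -⅗
p(N) = 9*N
w(B) = 623 (w(B) = -2 + (2 + 9*(-3))² = -2 + (2 - 27)² = -2 + (-25)² = -2 + 625 = 623)
306*(w(v(1, 4)) - 139) = 306*(623 - 139) = 306*484 = 148104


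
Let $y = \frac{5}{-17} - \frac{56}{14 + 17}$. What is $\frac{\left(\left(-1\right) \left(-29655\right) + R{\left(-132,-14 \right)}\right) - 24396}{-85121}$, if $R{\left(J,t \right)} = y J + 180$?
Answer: $- \frac{3012477}{44858767} \approx -0.067155$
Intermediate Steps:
$y = - \frac{1107}{527}$ ($y = 5 \left(- \frac{1}{17}\right) - \frac{56}{31} = - \frac{5}{17} - \frac{56}{31} = - \frac{1107}{527} \approx -2.1006$)
$R{\left(J,t \right)} = 180 - \frac{1107 J}{527}$ ($R{\left(J,t \right)} = - \frac{1107 J}{527} + 180 = 180 - \frac{1107 J}{527}$)
$\frac{\left(\left(-1\right) \left(-29655\right) + R{\left(-132,-14 \right)}\right) - 24396}{-85121} = \frac{\left(\left(-1\right) \left(-29655\right) + \left(180 - - \frac{146124}{527}\right)\right) - 24396}{-85121} = \left(\left(29655 + \left(180 + \frac{146124}{527}\right)\right) - 24396\right) \left(- \frac{1}{85121}\right) = \left(\left(29655 + \frac{240984}{527}\right) - 24396\right) \left(- \frac{1}{85121}\right) = \left(\frac{15869169}{527} - 24396\right) \left(- \frac{1}{85121}\right) = \frac{3012477}{527} \left(- \frac{1}{85121}\right) = - \frac{3012477}{44858767}$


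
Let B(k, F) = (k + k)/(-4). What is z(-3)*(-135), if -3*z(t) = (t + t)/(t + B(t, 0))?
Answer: 180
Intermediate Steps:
B(k, F) = -k/2 (B(k, F) = (2*k)*(-¼) = -k/2)
z(t) = -4/3 (z(t) = -(t + t)/(3*(t - t/2)) = -2*t/(3*(t/2)) = -2*t*2/t/3 = -⅓*4 = -4/3)
z(-3)*(-135) = -4/3*(-135) = 180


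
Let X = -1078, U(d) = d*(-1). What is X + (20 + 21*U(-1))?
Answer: -1037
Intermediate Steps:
U(d) = -d
X + (20 + 21*U(-1)) = -1078 + (20 + 21*(-1*(-1))) = -1078 + (20 + 21*1) = -1078 + (20 + 21) = -1078 + 41 = -1037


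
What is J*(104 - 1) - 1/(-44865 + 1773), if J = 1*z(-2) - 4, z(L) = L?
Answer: -26630855/43092 ≈ -618.00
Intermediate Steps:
J = -6 (J = 1*(-2) - 4 = -2 - 4 = -6)
J*(104 - 1) - 1/(-44865 + 1773) = -6*(104 - 1) - 1/(-44865 + 1773) = -6*103 - 1/(-43092) = -618 - 1*(-1/43092) = -618 + 1/43092 = -26630855/43092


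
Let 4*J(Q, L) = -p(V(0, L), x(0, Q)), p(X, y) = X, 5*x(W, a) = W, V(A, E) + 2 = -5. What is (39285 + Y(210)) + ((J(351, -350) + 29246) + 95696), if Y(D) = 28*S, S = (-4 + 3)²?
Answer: 657027/4 ≈ 1.6426e+5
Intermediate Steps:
V(A, E) = -7 (V(A, E) = -2 - 5 = -7)
S = 1 (S = (-1)² = 1)
x(W, a) = W/5
J(Q, L) = 7/4 (J(Q, L) = (-1*(-7))/4 = (¼)*7 = 7/4)
Y(D) = 28 (Y(D) = 28*1 = 28)
(39285 + Y(210)) + ((J(351, -350) + 29246) + 95696) = (39285 + 28) + ((7/4 + 29246) + 95696) = 39313 + (116991/4 + 95696) = 39313 + 499775/4 = 657027/4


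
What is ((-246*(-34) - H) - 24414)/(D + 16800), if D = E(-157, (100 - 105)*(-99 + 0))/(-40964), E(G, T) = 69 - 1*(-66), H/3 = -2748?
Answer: -106588328/229398355 ≈ -0.46464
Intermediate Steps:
H = -8244 (H = 3*(-2748) = -8244)
E(G, T) = 135 (E(G, T) = 69 + 66 = 135)
D = -135/40964 (D = 135/(-40964) = 135*(-1/40964) = -135/40964 ≈ -0.0032956)
((-246*(-34) - H) - 24414)/(D + 16800) = ((-246*(-34) - 1*(-8244)) - 24414)/(-135/40964 + 16800) = ((8364 + 8244) - 24414)/(688195065/40964) = (16608 - 24414)*(40964/688195065) = -7806*40964/688195065 = -106588328/229398355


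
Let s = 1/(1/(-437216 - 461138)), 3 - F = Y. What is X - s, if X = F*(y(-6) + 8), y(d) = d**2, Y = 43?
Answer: 896594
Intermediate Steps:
F = -40 (F = 3 - 1*43 = 3 - 43 = -40)
s = -898354 (s = 1/(1/(-898354)) = 1/(-1/898354) = -898354)
X = -1760 (X = -40*((-6)**2 + 8) = -40*(36 + 8) = -40*44 = -1760)
X - s = -1760 - 1*(-898354) = -1760 + 898354 = 896594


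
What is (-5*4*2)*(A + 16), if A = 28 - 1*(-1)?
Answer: -1800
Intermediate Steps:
A = 29 (A = 28 + 1 = 29)
(-5*4*2)*(A + 16) = (-5*4*2)*(29 + 16) = -20*2*45 = -40*45 = -1800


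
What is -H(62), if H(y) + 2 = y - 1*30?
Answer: -30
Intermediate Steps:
H(y) = -32 + y (H(y) = -2 + (y - 1*30) = -2 + (y - 30) = -2 + (-30 + y) = -32 + y)
-H(62) = -(-32 + 62) = -1*30 = -30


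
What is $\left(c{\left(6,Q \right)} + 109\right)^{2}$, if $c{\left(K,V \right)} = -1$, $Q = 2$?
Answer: $11664$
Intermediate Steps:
$\left(c{\left(6,Q \right)} + 109\right)^{2} = \left(-1 + 109\right)^{2} = 108^{2} = 11664$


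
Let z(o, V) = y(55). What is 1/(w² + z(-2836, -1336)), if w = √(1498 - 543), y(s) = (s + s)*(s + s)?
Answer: 1/13055 ≈ 7.6599e-5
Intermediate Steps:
y(s) = 4*s² (y(s) = (2*s)*(2*s) = 4*s²)
z(o, V) = 12100 (z(o, V) = 4*55² = 4*3025 = 12100)
w = √955 ≈ 30.903
1/(w² + z(-2836, -1336)) = 1/((√955)² + 12100) = 1/(955 + 12100) = 1/13055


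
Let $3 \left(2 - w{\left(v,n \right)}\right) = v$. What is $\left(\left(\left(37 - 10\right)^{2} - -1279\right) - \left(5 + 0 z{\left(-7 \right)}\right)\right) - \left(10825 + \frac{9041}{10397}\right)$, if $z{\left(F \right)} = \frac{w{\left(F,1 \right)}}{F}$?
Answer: $- \frac{91731375}{10397} \approx -8822.9$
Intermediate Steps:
$w{\left(v,n \right)} = 2 - \frac{v}{3}$
$z{\left(F \right)} = \frac{2 - \frac{F}{3}}{F}$
$\left(\left(\left(37 - 10\right)^{2} - -1279\right) - \left(5 + 0 z{\left(-7 \right)}\right)\right) - \left(10825 + \frac{9041}{10397}\right) = \left(\left(\left(37 - 10\right)^{2} - -1279\right) - \left(5 + 0 \frac{6 - -7}{3 \left(-7\right)}\right)\right) - \left(10825 + \frac{9041}{10397}\right) = \left(\left(27^{2} + 1279\right) - \left(5 + 0 \cdot \frac{1}{3} \left(- \frac{1}{7}\right) \left(6 + 7\right)\right)\right) - \frac{112556566}{10397} = \left(\left(729 + 1279\right) - \left(5 + 0 \cdot \frac{1}{3} \left(- \frac{1}{7}\right) 13\right)\right) - \frac{112556566}{10397} = \left(2008 + \left(0 \left(- \frac{13}{21}\right) - 5\right)\right) - \frac{112556566}{10397} = \left(2008 + \left(0 - 5\right)\right) - \frac{112556566}{10397} = \left(2008 - 5\right) - \frac{112556566}{10397} = 2003 - \frac{112556566}{10397} = - \frac{91731375}{10397}$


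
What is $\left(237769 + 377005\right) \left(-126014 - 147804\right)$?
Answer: $-168336187132$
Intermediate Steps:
$\left(237769 + 377005\right) \left(-126014 - 147804\right) = 614774 \left(-273818\right) = -168336187132$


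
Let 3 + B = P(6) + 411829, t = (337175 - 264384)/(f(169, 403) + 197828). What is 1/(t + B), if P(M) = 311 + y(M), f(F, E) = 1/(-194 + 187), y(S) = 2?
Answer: 1384795/570728536042 ≈ 2.4264e-6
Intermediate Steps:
f(F, E) = -⅐ (f(F, E) = 1/(-7) = -⅐)
P(M) = 313 (P(M) = 311 + 2 = 313)
t = 509537/1384795 (t = (337175 - 264384)/(-⅐ + 197828) = 72791/(1384795/7) = 72791*(7/1384795) = 509537/1384795 ≈ 0.36795)
B = 412139 (B = -3 + (313 + 411829) = -3 + 412142 = 412139)
1/(t + B) = 1/(509537/1384795 + 412139) = 1/(570728536042/1384795) = 1384795/570728536042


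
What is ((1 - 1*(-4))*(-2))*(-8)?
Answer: 80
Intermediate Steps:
((1 - 1*(-4))*(-2))*(-8) = ((1 + 4)*(-2))*(-8) = (5*(-2))*(-8) = -10*(-8) = 80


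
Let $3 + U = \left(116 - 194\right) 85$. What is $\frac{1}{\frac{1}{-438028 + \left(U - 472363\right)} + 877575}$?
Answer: $\frac{917024}{804757336799} \approx 1.1395 \cdot 10^{-6}$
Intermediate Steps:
$U = -6633$ ($U = -3 + \left(116 - 194\right) 85 = -3 - 6630 = -6633$)
$\frac{1}{\frac{1}{-438028 + \left(U - 472363\right)} + 877575} = \frac{1}{\frac{1}{-438028 - 478996} + 877575} = \frac{1}{\frac{1}{-917024} + 877575} = \frac{1}{- \frac{1}{917024} + 877575} = \frac{1}{\frac{804757336799}{917024}} = \frac{917024}{804757336799}$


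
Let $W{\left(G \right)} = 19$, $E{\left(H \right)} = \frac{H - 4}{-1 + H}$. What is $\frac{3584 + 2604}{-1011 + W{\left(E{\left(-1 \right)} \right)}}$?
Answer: $- \frac{1547}{248} \approx -6.2379$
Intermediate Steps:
$E{\left(H \right)} = \frac{-4 + H}{-1 + H}$
$\frac{3584 + 2604}{-1011 + W{\left(E{\left(-1 \right)} \right)}} = \frac{3584 + 2604}{-1011 + 19} = \frac{6188}{-992} = 6188 \left(- \frac{1}{992}\right) = - \frac{1547}{248}$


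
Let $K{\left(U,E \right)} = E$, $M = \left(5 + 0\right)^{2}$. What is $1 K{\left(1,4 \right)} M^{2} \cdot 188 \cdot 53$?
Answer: $24910000$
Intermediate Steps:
$M = 25$ ($M = 5^{2} = 25$)
$1 K{\left(1,4 \right)} M^{2} \cdot 188 \cdot 53 = 1 \cdot 4 \cdot 25^{2} \cdot 188 \cdot 53 = 4 \cdot 625 \cdot 188 \cdot 53 = 2500 \cdot 188 \cdot 53 = 470000 \cdot 53 = 24910000$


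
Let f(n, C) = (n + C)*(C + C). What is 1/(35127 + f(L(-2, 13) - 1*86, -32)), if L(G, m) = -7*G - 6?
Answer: 1/42167 ≈ 2.3715e-5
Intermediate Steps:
L(G, m) = -6 - 7*G
f(n, C) = 2*C*(C + n) (f(n, C) = (C + n)*(2*C) = 2*C*(C + n))
1/(35127 + f(L(-2, 13) - 1*86, -32)) = 1/(35127 + 2*(-32)*(-32 + ((-6 - 7*(-2)) - 1*86))) = 1/(35127 + 2*(-32)*(-32 + ((-6 + 14) - 86))) = 1/(35127 + 2*(-32)*(-32 + (8 - 86))) = 1/(35127 + 2*(-32)*(-32 - 78)) = 1/(35127 + 2*(-32)*(-110)) = 1/(35127 + 7040) = 1/42167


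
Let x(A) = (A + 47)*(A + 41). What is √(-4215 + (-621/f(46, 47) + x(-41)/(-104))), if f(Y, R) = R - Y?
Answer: 2*I*√1209 ≈ 69.541*I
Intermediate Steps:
x(A) = (41 + A)*(47 + A) (x(A) = (47 + A)*(41 + A) = (41 + A)*(47 + A))
√(-4215 + (-621/f(46, 47) + x(-41)/(-104))) = √(-4215 + (-621/(47 - 1*46) + (1927 + (-41)² + 88*(-41))/(-104))) = √(-4215 + (-621/(47 - 46) + (1927 + 1681 - 3608)*(-1/104))) = √(-4215 + (-621/1 + 0*(-1/104))) = √(-4215 + (-621*1 + 0)) = √(-4215 + (-621 + 0)) = √(-4215 - 621) = √(-4836) = 2*I*√1209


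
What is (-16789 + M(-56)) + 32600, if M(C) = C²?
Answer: 18947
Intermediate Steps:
(-16789 + M(-56)) + 32600 = (-16789 + (-56)²) + 32600 = (-16789 + 3136) + 32600 = -13653 + 32600 = 18947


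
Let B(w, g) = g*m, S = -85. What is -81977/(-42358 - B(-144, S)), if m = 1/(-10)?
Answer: 163954/84733 ≈ 1.9349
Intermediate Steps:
m = -1/10 ≈ -0.10000
B(w, g) = -g/10 (B(w, g) = g*(-1/10) = -g/10)
-81977/(-42358 - B(-144, S)) = -81977/(-42358 - (-1)*(-85)/10) = -81977/(-42358 - 1*17/2) = -81977/(-42358 - 17/2) = -81977/(-84733/2) = -81977*(-2/84733) = 163954/84733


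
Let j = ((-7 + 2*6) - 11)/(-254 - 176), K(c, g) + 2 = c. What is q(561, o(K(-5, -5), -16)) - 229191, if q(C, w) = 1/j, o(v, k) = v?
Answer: -687358/3 ≈ -2.2912e+5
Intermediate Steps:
K(c, g) = -2 + c
j = 3/215 (j = ((-7 + 12) - 11)/(-430) = (5 - 11)*(-1/430) = -6*(-1/430) = 3/215 ≈ 0.013953)
q(C, w) = 215/3 (q(C, w) = 1/(3/215) = 215/3)
q(561, o(K(-5, -5), -16)) - 229191 = 215/3 - 229191 = -687358/3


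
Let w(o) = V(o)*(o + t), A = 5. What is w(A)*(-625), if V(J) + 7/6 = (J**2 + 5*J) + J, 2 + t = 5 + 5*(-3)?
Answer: 1413125/6 ≈ 2.3552e+5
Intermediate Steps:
t = -12 (t = -2 + (5 + 5*(-3)) = -2 + (5 - 15) = -2 - 10 = -12)
V(J) = -7/6 + J**2 + 6*J (V(J) = -7/6 + ((J**2 + 5*J) + J) = -7/6 + (J**2 + 6*J) = -7/6 + J**2 + 6*J)
w(o) = (-12 + o)*(-7/6 + o**2 + 6*o) (w(o) = (-7/6 + o**2 + 6*o)*(o - 12) = (-7/6 + o**2 + 6*o)*(-12 + o) = (-12 + o)*(-7/6 + o**2 + 6*o))
w(A)*(-625) = ((-12 + 5)*(-7 + 6*5**2 + 36*5)/6)*(-625) = ((1/6)*(-7)*(-7 + 6*25 + 180))*(-625) = ((1/6)*(-7)*(-7 + 150 + 180))*(-625) = ((1/6)*(-7)*323)*(-625) = -2261/6*(-625) = 1413125/6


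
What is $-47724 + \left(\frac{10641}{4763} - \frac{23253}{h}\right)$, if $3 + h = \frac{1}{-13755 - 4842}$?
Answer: $- \frac{965614560759}{24157936} \approx -39971.0$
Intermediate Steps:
$h = - \frac{55792}{18597}$ ($h = -3 + \frac{1}{-13755 - 4842} = -3 + \frac{1}{-18597} = -3 - \frac{1}{18597} = - \frac{55792}{18597} \approx -3.0001$)
$-47724 + \left(\frac{10641}{4763} - \frac{23253}{h}\right) = -47724 + \left(\frac{10641}{4763} - \frac{23253}{- \frac{55792}{18597}}\right) = -47724 + \left(10641 \cdot \frac{1}{4763} - - \frac{432436041}{55792}\right) = -47724 + \left(\frac{10641}{4763} + \frac{432436041}{55792}\right) = -47724 + \frac{187298776905}{24157936} = - \frac{965614560759}{24157936}$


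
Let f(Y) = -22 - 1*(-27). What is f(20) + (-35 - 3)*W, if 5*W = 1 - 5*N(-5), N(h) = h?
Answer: -963/5 ≈ -192.60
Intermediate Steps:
W = 26/5 (W = (1 - 5*(-5))/5 = (1 + 25)/5 = (1/5)*26 = 26/5 ≈ 5.2000)
f(Y) = 5 (f(Y) = -22 + 27 = 5)
f(20) + (-35 - 3)*W = 5 + (-35 - 3)*(26/5) = 5 - 38*26/5 = 5 - 988/5 = -963/5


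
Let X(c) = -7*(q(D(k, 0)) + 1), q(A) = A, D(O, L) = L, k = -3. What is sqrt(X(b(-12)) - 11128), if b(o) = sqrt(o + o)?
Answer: I*sqrt(11135) ≈ 105.52*I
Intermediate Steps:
b(o) = sqrt(2)*sqrt(o) (b(o) = sqrt(2*o) = sqrt(2)*sqrt(o))
X(c) = -7 (X(c) = -7*(0 + 1) = -7*1 = -7)
sqrt(X(b(-12)) - 11128) = sqrt(-7 - 11128) = sqrt(-11135) = I*sqrt(11135)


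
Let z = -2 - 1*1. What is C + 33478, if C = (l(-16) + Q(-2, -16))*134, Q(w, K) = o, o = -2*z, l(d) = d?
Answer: 32138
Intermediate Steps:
z = -3 (z = -2 - 1 = -3)
o = 6 (o = -2*(-3) = 6)
Q(w, K) = 6
C = -1340 (C = (-16 + 6)*134 = -10*134 = -1340)
C + 33478 = -1340 + 33478 = 32138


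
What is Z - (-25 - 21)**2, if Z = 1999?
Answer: -117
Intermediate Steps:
Z - (-25 - 21)**2 = 1999 - (-25 - 21)**2 = 1999 - 1*(-46)**2 = 1999 - 1*2116 = 1999 - 2116 = -117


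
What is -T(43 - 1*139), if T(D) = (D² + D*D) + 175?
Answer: -18607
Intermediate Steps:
T(D) = 175 + 2*D² (T(D) = (D² + D²) + 175 = 2*D² + 175 = 175 + 2*D²)
-T(43 - 1*139) = -(175 + 2*(43 - 1*139)²) = -(175 + 2*(43 - 139)²) = -(175 + 2*(-96)²) = -(175 + 2*9216) = -(175 + 18432) = -1*18607 = -18607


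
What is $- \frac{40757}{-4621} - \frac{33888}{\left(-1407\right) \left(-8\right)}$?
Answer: $\frac{12590181}{2167249} \approx 5.8093$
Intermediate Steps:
$- \frac{40757}{-4621} - \frac{33888}{\left(-1407\right) \left(-8\right)} = \left(-40757\right) \left(- \frac{1}{4621}\right) - \frac{33888}{11256} = \frac{40757}{4621} - \frac{1412}{469} = \frac{12590181}{2167249}$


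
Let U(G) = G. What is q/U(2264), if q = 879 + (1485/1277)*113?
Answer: 161286/361391 ≈ 0.44629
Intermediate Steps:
q = 1290288/1277 (q = 879 + (1485*(1/1277))*113 = 879 + (1485/1277)*113 = 879 + 167805/1277 = 1290288/1277 ≈ 1010.4)
q/U(2264) = (1290288/1277)/2264 = (1290288/1277)*(1/2264) = 161286/361391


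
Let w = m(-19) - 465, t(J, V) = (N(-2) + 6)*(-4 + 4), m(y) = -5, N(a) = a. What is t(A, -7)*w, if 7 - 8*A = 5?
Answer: 0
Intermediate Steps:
A = ¼ (A = 7/8 - ⅛*5 = 7/8 - 5/8 = ¼ ≈ 0.25000)
t(J, V) = 0 (t(J, V) = (-2 + 6)*(-4 + 4) = 4*0 = 0)
w = -470 (w = -5 - 465 = -470)
t(A, -7)*w = 0*(-470) = 0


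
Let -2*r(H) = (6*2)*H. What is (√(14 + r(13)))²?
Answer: -64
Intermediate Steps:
r(H) = -6*H (r(H) = -6*2*H/2 = -6*H)
(√(14 + r(13)))² = (√(14 - 6*13))² = (√(14 - 78))² = (√(-64))² = (8*I)² = -64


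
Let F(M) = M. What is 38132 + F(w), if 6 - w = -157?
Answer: 38295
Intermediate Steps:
w = 163 (w = 6 - 1*(-157) = 6 + 157 = 163)
38132 + F(w) = 38132 + 163 = 38295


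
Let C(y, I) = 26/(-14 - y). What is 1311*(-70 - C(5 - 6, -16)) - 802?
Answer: -89950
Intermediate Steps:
1311*(-70 - C(5 - 6, -16)) - 802 = 1311*(-70 - (-26)/(14 + (5 - 6))) - 802 = 1311*(-70 - (-26)/(14 - 1)) - 802 = 1311*(-70 - (-26)/13) - 802 = 1311*(-70 - 1*(-2)) - 802 = 1311*(-70 + 2) - 802 = 1311*(-68) - 802 = -89148 - 802 = -89950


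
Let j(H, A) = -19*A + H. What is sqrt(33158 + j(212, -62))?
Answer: 2*sqrt(8637) ≈ 185.87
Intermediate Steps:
j(H, A) = H - 19*A
sqrt(33158 + j(212, -62)) = sqrt(33158 + (212 - 19*(-62))) = sqrt(33158 + (212 + 1178)) = sqrt(33158 + 1390) = sqrt(34548) = 2*sqrt(8637)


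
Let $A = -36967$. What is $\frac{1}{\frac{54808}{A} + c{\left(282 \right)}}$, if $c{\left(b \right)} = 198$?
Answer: $\frac{36967}{7264658} \approx 0.0050886$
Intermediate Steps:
$\frac{1}{\frac{54808}{A} + c{\left(282 \right)}} = \frac{1}{\frac{54808}{-36967} + 198} = \frac{1}{54808 \left(- \frac{1}{36967}\right) + 198} = \frac{1}{- \frac{54808}{36967} + 198} = \frac{1}{\frac{7264658}{36967}} = \frac{36967}{7264658}$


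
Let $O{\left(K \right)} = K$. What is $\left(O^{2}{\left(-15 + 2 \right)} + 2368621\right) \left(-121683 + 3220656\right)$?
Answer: $7340816252670$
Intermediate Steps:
$\left(O^{2}{\left(-15 + 2 \right)} + 2368621\right) \left(-121683 + 3220656\right) = \left(\left(-15 + 2\right)^{2} + 2368621\right) \left(-121683 + 3220656\right) = \left(\left(-13\right)^{2} + 2368621\right) 3098973 = \left(169 + 2368621\right) 3098973 = 2368790 \cdot 3098973 = 7340816252670$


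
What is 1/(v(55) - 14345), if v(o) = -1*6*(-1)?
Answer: -1/14339 ≈ -6.9740e-5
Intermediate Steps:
v(o) = 6 (v(o) = -6*(-1) = 6)
1/(v(55) - 14345) = 1/(6 - 14345) = 1/(-14339) = -1/14339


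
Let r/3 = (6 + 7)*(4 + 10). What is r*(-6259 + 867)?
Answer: -2944032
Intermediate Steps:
r = 546 (r = 3*((6 + 7)*(4 + 10)) = 3*(13*14) = 3*182 = 546)
r*(-6259 + 867) = 546*(-6259 + 867) = 546*(-5392) = -2944032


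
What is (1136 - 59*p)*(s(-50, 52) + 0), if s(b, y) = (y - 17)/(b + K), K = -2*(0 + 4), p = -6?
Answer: -26075/29 ≈ -899.14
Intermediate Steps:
K = -8 (K = -2*4 = -8)
s(b, y) = (-17 + y)/(-8 + b) (s(b, y) = (y - 17)/(b - 8) = (-17 + y)/(-8 + b))
(1136 - 59*p)*(s(-50, 52) + 0) = (1136 - 59*(-6))*((-17 + 52)/(-8 - 50) + 0) = (1136 + 354)*(35/(-58) + 0) = 1490*(-1/58*35 + 0) = 1490*(-35/58 + 0) = 1490*(-35/58) = -26075/29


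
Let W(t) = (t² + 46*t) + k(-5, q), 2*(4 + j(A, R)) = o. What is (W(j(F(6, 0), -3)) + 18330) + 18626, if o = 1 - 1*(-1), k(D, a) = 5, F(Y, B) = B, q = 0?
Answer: 36832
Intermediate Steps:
o = 2 (o = 1 + 1 = 2)
j(A, R) = -3 (j(A, R) = -4 + (½)*2 = -4 + 1 = -3)
W(t) = 5 + t² + 46*t (W(t) = (t² + 46*t) + 5 = 5 + t² + 46*t)
(W(j(F(6, 0), -3)) + 18330) + 18626 = ((5 + (-3)² + 46*(-3)) + 18330) + 18626 = ((5 + 9 - 138) + 18330) + 18626 = (-124 + 18330) + 18626 = 18206 + 18626 = 36832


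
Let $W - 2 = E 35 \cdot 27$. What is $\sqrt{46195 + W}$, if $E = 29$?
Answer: $3 \sqrt{8178} \approx 271.3$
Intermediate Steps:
$W = 27407$ ($W = 2 + 29 \cdot 35 \cdot 27 = 2 + 1015 \cdot 27 = 2 + 27405 = 27407$)
$\sqrt{46195 + W} = \sqrt{46195 + 27407} = \sqrt{73602} = 3 \sqrt{8178}$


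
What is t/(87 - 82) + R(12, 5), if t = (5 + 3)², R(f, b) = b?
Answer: 89/5 ≈ 17.800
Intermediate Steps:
t = 64 (t = 8² = 64)
t/(87 - 82) + R(12, 5) = 64/(87 - 82) + 5 = 64/5 + 5 = 89/5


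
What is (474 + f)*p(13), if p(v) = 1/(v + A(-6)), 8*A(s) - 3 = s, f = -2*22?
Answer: 3440/101 ≈ 34.059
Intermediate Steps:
f = -44
A(s) = 3/8 + s/8
p(v) = 1/(-3/8 + v) (p(v) = 1/(v + (3/8 + (⅛)*(-6))) = 1/(v + (3/8 - ¾)) = 1/(v - 3/8) = 1/(-3/8 + v))
(474 + f)*p(13) = (474 - 44)*(8/(-3 + 8*13)) = 430*(8/(-3 + 104)) = 430*(8/101) = 3440/101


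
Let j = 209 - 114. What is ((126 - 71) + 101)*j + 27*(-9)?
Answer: 14577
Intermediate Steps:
j = 95
((126 - 71) + 101)*j + 27*(-9) = ((126 - 71) + 101)*95 + 27*(-9) = (55 + 101)*95 - 243 = 156*95 - 243 = 14820 - 243 = 14577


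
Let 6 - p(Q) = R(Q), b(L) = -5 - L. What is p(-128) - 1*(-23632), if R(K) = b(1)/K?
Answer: 1512829/64 ≈ 23638.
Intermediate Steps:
R(K) = -6/K (R(K) = (-5 - 1*1)/K = (-5 - 1)/K = -6/K)
p(Q) = 6 + 6/Q (p(Q) = 6 - (-6)/Q = 6 + 6/Q)
p(-128) - 1*(-23632) = (6 + 6/(-128)) - 1*(-23632) = (6 + 6*(-1/128)) + 23632 = (6 - 3/64) + 23632 = 381/64 + 23632 = 1512829/64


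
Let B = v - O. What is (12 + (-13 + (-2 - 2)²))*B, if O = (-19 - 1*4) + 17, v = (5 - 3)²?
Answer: 150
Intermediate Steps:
v = 4 (v = 2² = 4)
O = -6 (O = (-19 - 4) + 17 = -23 + 17 = -6)
B = 10 (B = 4 - 1*(-6) = 4 + 6 = 10)
(12 + (-13 + (-2 - 2)²))*B = (12 + (-13 + (-2 - 2)²))*10 = (12 + (-13 + (-4)²))*10 = (12 + (-13 + 16))*10 = (12 + 3)*10 = 15*10 = 150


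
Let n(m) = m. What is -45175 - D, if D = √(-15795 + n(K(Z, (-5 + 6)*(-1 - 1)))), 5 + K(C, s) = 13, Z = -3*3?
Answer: -45175 - I*√15787 ≈ -45175.0 - 125.65*I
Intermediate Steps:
Z = -9
K(C, s) = 8 (K(C, s) = -5 + 13 = 8)
D = I*√15787 (D = √(-15795 + 8) = √(-15787) = I*√15787 ≈ 125.65*I)
-45175 - D = -45175 - I*√15787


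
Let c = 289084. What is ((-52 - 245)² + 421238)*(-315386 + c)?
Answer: -13399474994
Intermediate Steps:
((-52 - 245)² + 421238)*(-315386 + c) = ((-52 - 245)² + 421238)*(-315386 + 289084) = ((-297)² + 421238)*(-26302) = (88209 + 421238)*(-26302) = 509447*(-26302) = -13399474994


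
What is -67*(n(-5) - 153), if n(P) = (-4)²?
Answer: 9179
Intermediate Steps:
n(P) = 16
-67*(n(-5) - 153) = -67*(16 - 153) = -67*(-137) = 9179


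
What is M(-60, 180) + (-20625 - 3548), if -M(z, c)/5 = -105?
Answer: -23648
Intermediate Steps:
M(z, c) = 525 (M(z, c) = -5*(-105) = 525)
M(-60, 180) + (-20625 - 3548) = 525 + (-20625 - 3548) = 525 - 24173 = -23648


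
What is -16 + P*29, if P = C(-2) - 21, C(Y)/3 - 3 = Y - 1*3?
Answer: -799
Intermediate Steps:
C(Y) = 3*Y (C(Y) = 9 + 3*(Y - 1*3) = 9 + 3*(Y - 3) = 9 + 3*(-3 + Y) = 9 + (-9 + 3*Y) = 3*Y)
P = -27 (P = 3*(-2) - 21 = -6 - 21 = -27)
-16 + P*29 = -16 - 27*29 = -16 - 783 = -799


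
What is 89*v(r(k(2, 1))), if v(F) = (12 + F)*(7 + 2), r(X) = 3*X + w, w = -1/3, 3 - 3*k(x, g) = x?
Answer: 10146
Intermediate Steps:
k(x, g) = 1 - x/3
w = -1/3 (w = -1*1/3 = -1/3 ≈ -0.33333)
r(X) = -1/3 + 3*X (r(X) = 3*X - 1/3 = -1/3 + 3*X)
v(F) = 108 + 9*F (v(F) = (12 + F)*9 = 108 + 9*F)
89*v(r(k(2, 1))) = 89*(108 + 9*(-1/3 + 3*(1 - 1/3*2))) = 89*(108 + 9*(-1/3 + 3*(1 - 2/3))) = 89*(108 + 9*(-1/3 + 3*(1/3))) = 89*(108 + 9*(-1/3 + 1)) = 89*(108 + 9*(2/3)) = 89*(108 + 6) = 89*114 = 10146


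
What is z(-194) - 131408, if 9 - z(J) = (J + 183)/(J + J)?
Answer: -50982823/388 ≈ -1.3140e+5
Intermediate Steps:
z(J) = 9 - (183 + J)/(2*J) (z(J) = 9 - (J + 183)/(J + J) = 9 - (183 + J)/(2*J))
z(-194) - 131408 = (½)*(-183 + 17*(-194))/(-194) - 131408 = (½)*(-1/194)*(-183 - 3298) - 131408 = (½)*(-1/194)*(-3481) - 131408 = 3481/388 - 131408 = -50982823/388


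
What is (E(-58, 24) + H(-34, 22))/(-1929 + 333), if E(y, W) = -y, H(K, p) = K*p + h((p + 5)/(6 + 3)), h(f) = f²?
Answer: 227/532 ≈ 0.42669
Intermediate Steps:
H(K, p) = (5/9 + p/9)² + K*p (H(K, p) = K*p + ((p + 5)/(6 + 3))² = K*p + ((5 + p)/9)² = K*p + ((5 + p)*(⅑))² = K*p + (5/9 + p/9)² = (5/9 + p/9)² + K*p)
(E(-58, 24) + H(-34, 22))/(-1929 + 333) = (-1*(-58) + ((5 + 22)²/81 - 34*22))/(-1929 + 333) = (58 + ((1/81)*27² - 748))/(-1596) = (58 + ((1/81)*729 - 748))*(-1/1596) = (58 + (9 - 748))*(-1/1596) = (58 - 739)*(-1/1596) = -681*(-1/1596) = 227/532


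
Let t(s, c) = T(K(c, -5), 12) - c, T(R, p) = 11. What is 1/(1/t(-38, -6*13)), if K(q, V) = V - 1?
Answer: 89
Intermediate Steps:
K(q, V) = -1 + V
t(s, c) = 11 - c
1/(1/t(-38, -6*13)) = 1/(1/(11 - (-6)*13)) = 1/(1/(11 - 1*(-78))) = 1/(1/(11 + 78)) = 1/(1/89) = 89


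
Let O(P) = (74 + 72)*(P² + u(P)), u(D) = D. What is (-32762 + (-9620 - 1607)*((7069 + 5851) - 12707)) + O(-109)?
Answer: -705401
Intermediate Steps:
O(P) = 146*P + 146*P² (O(P) = (74 + 72)*(P² + P) = 146*(P + P²) = 146*P + 146*P²)
(-32762 + (-9620 - 1607)*((7069 + 5851) - 12707)) + O(-109) = (-32762 + (-9620 - 1607)*((7069 + 5851) - 12707)) + 146*(-109)*(1 - 109) = (-32762 - 11227*(12920 - 12707)) + 146*(-109)*(-108) = (-32762 - 11227*213) + 1718712 = (-32762 - 2391351) + 1718712 = -2424113 + 1718712 = -705401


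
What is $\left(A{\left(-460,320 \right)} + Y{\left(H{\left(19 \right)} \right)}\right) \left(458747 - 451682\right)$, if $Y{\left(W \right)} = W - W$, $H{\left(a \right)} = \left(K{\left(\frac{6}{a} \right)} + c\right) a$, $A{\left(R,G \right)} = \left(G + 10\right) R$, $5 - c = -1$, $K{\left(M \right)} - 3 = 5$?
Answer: $-1072467000$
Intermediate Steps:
$K{\left(M \right)} = 8$ ($K{\left(M \right)} = 3 + 5 = 8$)
$c = 6$ ($c = 5 - -1 = 5 + 1 = 6$)
$A{\left(R,G \right)} = R \left(10 + G\right)$ ($A{\left(R,G \right)} = \left(10 + G\right) R = R \left(10 + G\right)$)
$H{\left(a \right)} = 14 a$ ($H{\left(a \right)} = \left(8 + 6\right) a = 14 a$)
$Y{\left(W \right)} = 0$
$\left(A{\left(-460,320 \right)} + Y{\left(H{\left(19 \right)} \right)}\right) \left(458747 - 451682\right) = \left(- 460 \left(10 + 320\right) + 0\right) \left(458747 - 451682\right) = \left(\left(-460\right) 330 + 0\right) 7065 = \left(-151800 + 0\right) 7065 = \left(-151800\right) 7065 = -1072467000$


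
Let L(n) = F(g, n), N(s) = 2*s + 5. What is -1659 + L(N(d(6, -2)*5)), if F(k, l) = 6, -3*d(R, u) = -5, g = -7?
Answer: -1653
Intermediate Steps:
d(R, u) = 5/3 (d(R, u) = -⅓*(-5) = 5/3)
N(s) = 5 + 2*s
L(n) = 6
-1659 + L(N(d(6, -2)*5)) = -1659 + 6 = -1653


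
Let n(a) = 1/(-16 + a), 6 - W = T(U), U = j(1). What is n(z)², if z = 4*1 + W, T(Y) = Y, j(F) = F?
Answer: 1/49 ≈ 0.020408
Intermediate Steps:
U = 1
W = 5 (W = 6 - 1*1 = 6 - 1 = 5)
z = 9 (z = 4*1 + 5 = 4 + 5 = 9)
n(z)² = (1/(-16 + 9))² = (1/(-7))² = (-⅐)² = 1/49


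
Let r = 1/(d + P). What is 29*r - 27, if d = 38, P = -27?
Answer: -268/11 ≈ -24.364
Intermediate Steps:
r = 1/11 (r = 1/(38 - 27) = 1/11 ≈ 0.090909)
29*r - 27 = 29*(1/11) - 27 = 29/11 - 27 = -268/11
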